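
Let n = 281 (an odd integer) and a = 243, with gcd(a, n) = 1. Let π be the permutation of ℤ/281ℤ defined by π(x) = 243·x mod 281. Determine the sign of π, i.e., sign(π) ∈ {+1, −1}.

Trace 222: π^k(222) = [222, 275, 228, 47, 181, 147, 34] for k=0..6.
6 cycles of lengths [56, 56, 56, 56, 56, 1].
6 cycles on 281: each ℓ→(−1)^(ℓ−1), product (−1)^275 = -1.
Check: (243/281) = -1 by Zolotarev.

-1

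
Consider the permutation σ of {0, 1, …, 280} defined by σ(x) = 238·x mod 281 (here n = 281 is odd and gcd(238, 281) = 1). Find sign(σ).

+1

Orbit of 181 under x↦238x: [181, 85, 279, 86, 236, 249, 252]… (length divides ord_281(238)).
π_238 has 9 disjoint cycles with lengths [35, 35, 35, 35, 35, 35, 35, 35, 1] on {0,…,280}.
281 − 9 = 272 transpositions; sign(π) = (−1)^272 = +1.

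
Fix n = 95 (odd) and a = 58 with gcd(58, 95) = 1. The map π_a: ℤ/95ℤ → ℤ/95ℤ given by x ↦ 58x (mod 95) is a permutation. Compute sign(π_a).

-1

Trace 58: π^k(58) = [58, 39, 77, 1] for k=0..3.
Cycle type of π: 4×19 + 1×19; total 38 cycles.
Σ(ℓ_i−1) = 95−38 = 57; sign = (−1)^57 = -1.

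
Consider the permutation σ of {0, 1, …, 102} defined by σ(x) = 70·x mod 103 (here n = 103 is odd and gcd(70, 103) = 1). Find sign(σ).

Start at x=38: 38 → 85 → 79 → 71 → 26 → 69 → 92 → … (one orbit).
Decompose π into cycles: lengths [102, 1] (2 cycles, including the fixed point 0).
sign(π) = (−1)^{n − #cycles} = (−1)^{103−2} = (−1)^101 = -1.
The Jacobi symbol (70|103) = -1 (Zolotarev) agrees.

-1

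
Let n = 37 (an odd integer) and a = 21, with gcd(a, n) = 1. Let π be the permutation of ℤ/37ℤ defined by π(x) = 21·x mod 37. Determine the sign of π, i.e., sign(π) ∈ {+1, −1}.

Orbit of 12 under x↦21x: [12, 30, 1, 21, 34, 11, 9]… (length divides ord_37(21)).
Cycle lengths of π_21 on ℤ/37ℤ: [18, 18, 1]; 3 cycles in total.
With 3 cycles on 37 points, sign = (−1)^{37−3} = +1.
(21|37)_J = +1 (Zolotarev's lemma cross-check).

+1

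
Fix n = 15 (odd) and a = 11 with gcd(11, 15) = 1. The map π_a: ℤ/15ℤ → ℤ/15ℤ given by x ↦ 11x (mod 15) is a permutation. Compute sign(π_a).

-1

Orbit of 1 under x↦11x: [1, 11]… (length divides ord_15(11)).
Decompose π into cycles: lengths [2, 2, 2, 2, 2, 1, 1, 1, 1, 1] (10 cycles, including the fixed point 0).
10 cycles on 15: each ℓ→(−1)^(ℓ−1), product (−1)^5 = -1.
(11|15)_J = -1 (Zolotarev's lemma cross-check).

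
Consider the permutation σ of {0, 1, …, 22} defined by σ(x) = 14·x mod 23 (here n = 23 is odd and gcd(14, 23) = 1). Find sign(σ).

Trace 17: π^k(17) = [17, 8, 20, 4, 10, 2, 5] for k=0..6.
Cycle lengths of π_14 on ℤ/23ℤ: [22, 1]; 2 cycles in total.
With 2 cycles on 23 points, sign = (−1)^{23−2} = -1.

-1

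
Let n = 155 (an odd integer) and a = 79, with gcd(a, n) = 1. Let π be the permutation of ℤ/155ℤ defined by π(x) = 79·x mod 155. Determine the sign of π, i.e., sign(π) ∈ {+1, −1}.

Orbit of 154 under x↦79x: [154, 76, 114, 16, 24, 36, 54]… (length divides ord_155(79)).
8 cycles of lengths [30, 30, 30, 30, 30, 2, 2, 1].
n − c = 155 − 8 = 147; sign = (−1)^147 = -1.

-1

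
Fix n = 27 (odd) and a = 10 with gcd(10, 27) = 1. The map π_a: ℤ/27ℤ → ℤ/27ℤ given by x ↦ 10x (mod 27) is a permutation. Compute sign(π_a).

Orbit of 19 under x↦10x: [19, 1, 10]… (length divides ord_27(10)).
Cycle lengths of π_10 on ℤ/27ℤ: [3, 3, 3, 3, 3, 3, 1, 1, 1, 1, 1, 1, 1, 1, 1]; 15 cycles in total.
sign(π) = (−1)^{n − #cycles} = (−1)^{27−15} = (−1)^12 = +1.
Check: (10/27) = +1 by Zolotarev.

+1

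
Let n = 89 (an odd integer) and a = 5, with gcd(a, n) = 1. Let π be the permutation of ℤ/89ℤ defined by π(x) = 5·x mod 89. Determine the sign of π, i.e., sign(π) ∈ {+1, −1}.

Start at x=2: 2 → 10 → 50 → 72 → 4 → 20 → 11 → … (one orbit).
Cycle type of π: 44×2 + 1; total 3 cycles.
3 cycles on 89: each ℓ→(−1)^(ℓ−1), product (−1)^86 = +1.
Via Zolotarev, sign(π_{5}) = (5|89) = +1.

+1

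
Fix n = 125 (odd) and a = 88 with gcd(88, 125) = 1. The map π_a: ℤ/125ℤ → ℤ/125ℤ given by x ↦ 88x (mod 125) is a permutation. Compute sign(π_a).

Trace 111: π^k(111) = [111, 18, 84, 17, 121, 23, 24] for k=0..6.
Cycle type of π: 100 + 20 + 4 + 1; total 4 cycles.
Σ(ℓ_i−1) = 125−4 = 121; sign = (−1)^121 = -1.
Via Zolotarev, sign(π_{88}) = (88|125) = -1.

-1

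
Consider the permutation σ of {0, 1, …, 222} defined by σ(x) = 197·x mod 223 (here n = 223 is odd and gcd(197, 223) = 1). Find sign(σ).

+1

Trace 15: π^k(15) = [15, 56, 105, 169, 66, 68, 16] for k=0..6.
Cycle lengths of π_197 on ℤ/223ℤ: [37, 37, 37, 37, 37, 37, 1]; 7 cycles in total.
With 7 cycles on 223 points, sign = (−1)^{223−7} = +1.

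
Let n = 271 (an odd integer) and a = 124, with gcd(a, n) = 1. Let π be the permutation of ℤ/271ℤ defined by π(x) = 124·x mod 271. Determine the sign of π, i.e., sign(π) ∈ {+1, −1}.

Start at x=56: 56 → 169 → 89 → 196 → 185 → 176 → 144 → … (one orbit).
3 cycles of lengths [135, 135, 1].
With 3 cycles on 271 points, sign = (−1)^{271−3} = +1.

+1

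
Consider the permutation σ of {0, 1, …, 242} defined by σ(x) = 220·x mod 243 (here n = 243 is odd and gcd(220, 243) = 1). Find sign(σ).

+1

Start at x=73: 73 → 22 → 223 → 217 → 112 → 97 → 199 → … (one orbit).
11 cycles of lengths [81, 81, 27, 27, 9, 9, 3, 3, 1, 1, 1].
With 11 cycles on 243 points, sign = (−1)^{243−11} = +1.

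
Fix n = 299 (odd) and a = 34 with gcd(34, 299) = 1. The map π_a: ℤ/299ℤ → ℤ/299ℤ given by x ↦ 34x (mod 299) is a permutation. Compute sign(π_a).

Start at x=83: 83 → 131 → 268 → 142 → 44 → 1 → 34 → … (one orbit).
π_34 has 11 disjoint cycles with lengths [44, 44, 44, 44, 44, 44, 22, 4, 4, 4, 1] on {0,…,298}.
Σ(ℓ_i−1) = 299−11 = 288; sign = (−1)^288 = +1.
Zolotarev: (34|299) = +1, matching the cycle-count sign.

+1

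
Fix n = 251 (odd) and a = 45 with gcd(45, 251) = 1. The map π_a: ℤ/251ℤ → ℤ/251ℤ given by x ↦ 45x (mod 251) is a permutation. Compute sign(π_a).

+1

Trace 81: π^k(81) = [81, 131, 122, 219, 66, 209, 118] for k=0..6.
π_45 has 3 disjoint cycles with lengths [125, 125, 1] on {0,…,250}.
sign(π) = (−1)^{n − #cycles} = (−1)^{251−3} = (−1)^248 = +1.
Zolotarev: (45|251) = +1, matching the cycle-count sign.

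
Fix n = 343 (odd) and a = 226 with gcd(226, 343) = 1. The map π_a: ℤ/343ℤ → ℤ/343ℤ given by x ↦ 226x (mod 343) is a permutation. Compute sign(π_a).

Orbit of 165 under x↦226x: [165, 246, 30, 263, 99, 79, 18]… (length divides ord_343(226)).
π_226 has 31 disjoint cycles with lengths [21, 21, 21, 21, 21, 21, 21, 21, 21, 21, 21, 21, 21, 21, 3, 3, 3, 3, 3, 3, 3, 3, 3, 3, 3, 3, 3, 3, 3, 3, 1] on {0,…,342}.
n − c = 343 − 31 = 312; sign = (−1)^312 = +1.
The Jacobi symbol (226|343) = +1 (Zolotarev) agrees.

+1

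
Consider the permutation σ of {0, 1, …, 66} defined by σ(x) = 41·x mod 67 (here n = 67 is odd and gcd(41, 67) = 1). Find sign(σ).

-1

Trace 47: π^k(47) = [47, 51, 14, 38, 17, 27, 35] for k=0..6.
Cycle type of π: 66 + 1; total 2 cycles.
sign(π) = (−1)^{n − #cycles} = (−1)^{67−2} = (−1)^65 = -1.
(41|67)_J = -1 (Zolotarev's lemma cross-check).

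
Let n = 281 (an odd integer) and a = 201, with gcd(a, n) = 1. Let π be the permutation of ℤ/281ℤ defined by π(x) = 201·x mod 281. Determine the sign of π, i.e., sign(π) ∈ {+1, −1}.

Start at x=68: 68 → 180 → 212 → 181 → 132 → 118 → 114 → … (one orbit).
3 cycles of lengths [140, 140, 1].
n − c = 281 − 3 = 278; sign = (−1)^278 = +1.

+1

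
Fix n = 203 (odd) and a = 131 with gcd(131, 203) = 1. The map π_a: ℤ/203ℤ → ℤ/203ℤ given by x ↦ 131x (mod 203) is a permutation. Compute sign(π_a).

+1

Start at x=86: 86 → 101 → 36 → 47 → 67 → 48 → 198 → … (one orbit).
5 cycles of lengths [84, 84, 28, 6, 1].
5 cycles on 203: each ℓ→(−1)^(ℓ−1), product (−1)^198 = +1.
The Jacobi symbol (131|203) = +1 (Zolotarev) agrees.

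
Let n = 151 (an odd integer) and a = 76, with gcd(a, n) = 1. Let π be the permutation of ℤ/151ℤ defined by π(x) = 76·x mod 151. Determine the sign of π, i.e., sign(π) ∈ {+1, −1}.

Orbit of 8 under x↦76x: [8, 4, 2, 1, 76, 38, 19]… (length divides ord_151(76)).
The orbit structure of x ↦ 76x mod 151: 11 orbits of sizes [15, 15, 15, 15, 15, 15, 15, 15, 15, 15, 1].
11 cycles on 151: each ℓ→(−1)^(ℓ−1), product (−1)^140 = +1.
Zolotarev: (76|151) = +1, matching the cycle-count sign.

+1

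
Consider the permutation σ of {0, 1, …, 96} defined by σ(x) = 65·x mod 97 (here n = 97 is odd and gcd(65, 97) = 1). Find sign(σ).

Start at x=18: 18 → 6 → 2 → 33 → 11 → 36 → 12 → … (one orbit).
3 cycles of lengths [48, 48, 1].
sign(π) = (−1)^{n − #cycles} = (−1)^{97−3} = (−1)^94 = +1.
The Jacobi symbol (65|97) = +1 (Zolotarev) agrees.

+1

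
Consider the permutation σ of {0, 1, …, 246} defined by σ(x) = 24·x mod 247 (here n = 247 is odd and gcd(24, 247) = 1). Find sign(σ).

-1

Orbit of 62 under x↦24x: [62, 6, 144, 245, 199, 83, 16]… (length divides ord_247(24)).
Cycle lengths of π_24 on ℤ/247ℤ: [36, 36, 36, 36, 36, 36, 12, 9, 9, 1]; 10 cycles in total.
sign(π) = (−1)^{n − #cycles} = (−1)^{247−10} = (−1)^237 = -1.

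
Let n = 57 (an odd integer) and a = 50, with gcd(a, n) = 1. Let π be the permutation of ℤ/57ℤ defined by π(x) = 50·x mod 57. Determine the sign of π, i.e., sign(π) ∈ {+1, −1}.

+1

Orbit of 49 under x↦50x: [49, 56, 7, 8, 1, 50]… (length divides ord_57(50)).
Cycle type of π: 6×9 + 2 + 1; total 11 cycles.
Σ(ℓ_i−1) = 57−11 = 46; sign = (−1)^46 = +1.
Check: (50/57) = +1 by Zolotarev.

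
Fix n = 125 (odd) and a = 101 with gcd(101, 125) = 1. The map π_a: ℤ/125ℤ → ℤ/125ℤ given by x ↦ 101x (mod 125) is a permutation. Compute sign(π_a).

Trace 1: π^k(1) = [1, 101, 76, 51, 26] for k=0..4.
π_101 has 45 disjoint cycles with lengths [5, 5, 5, 5, 5, 5, 5, 5, 5, 5, 5, 5, 5, 5, 5, 5, 5, 5, 5, 5, 1, 1, 1, 1, 1, 1, 1, 1, 1, 1, 1, 1, 1, 1, 1, 1, 1, 1, 1, 1, 1, 1, 1, 1, 1] on {0,…,124}.
45 cycles on 125: each ℓ→(−1)^(ℓ−1), product (−1)^80 = +1.
Via Zolotarev, sign(π_{101}) = (101|125) = +1.

+1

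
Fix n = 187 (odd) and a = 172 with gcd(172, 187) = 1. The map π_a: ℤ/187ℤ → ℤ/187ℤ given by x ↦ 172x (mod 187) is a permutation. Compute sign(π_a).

Orbit of 157 under x↦172x: [157, 76, 169, 83, 64, 162, 1]… (length divides ord_187(172)).
π_172 has 8 disjoint cycles with lengths [40, 40, 40, 40, 10, 8, 8, 1] on {0,…,186}.
Σ(ℓ_i−1) = 187−8 = 179; sign = (−1)^179 = -1.

-1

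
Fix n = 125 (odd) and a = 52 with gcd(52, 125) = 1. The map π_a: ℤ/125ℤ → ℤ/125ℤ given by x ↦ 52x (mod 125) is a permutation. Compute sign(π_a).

Start at x=86: 86 → 97 → 44 → 38 → 101 → 2 → 104 → … (one orbit).
The orbit structure of x ↦ 52x mod 125: 4 orbits of sizes [100, 20, 4, 1].
Σ(ℓ_i−1) = 125−4 = 121; sign = (−1)^121 = -1.

-1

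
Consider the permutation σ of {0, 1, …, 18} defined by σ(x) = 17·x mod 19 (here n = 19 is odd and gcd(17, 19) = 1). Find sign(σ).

+1

Orbit of 5 under x↦17x: [5, 9, 1, 17, 4, 11, 16]… (length divides ord_19(17)).
The orbit structure of x ↦ 17x mod 19: 3 orbits of sizes [9, 9, 1].
n − c = 19 − 3 = 16; sign = (−1)^16 = +1.
(17|19)_J = +1 (Zolotarev's lemma cross-check).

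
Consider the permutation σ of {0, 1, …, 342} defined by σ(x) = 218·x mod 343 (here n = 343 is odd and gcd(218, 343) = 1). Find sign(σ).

+1

Start at x=218: 218 → 190 → 260 → 85 → 8 → 29 → 148 → … (one orbit).
Decompose π into cycles: lengths [49, 49, 49, 49, 49, 49, 7, 7, 7, 7, 7, 7, 1, 1, 1, 1, 1, 1, 1] (19 cycles, including the fixed point 0).
n − c = 343 − 19 = 324; sign = (−1)^324 = +1.
Zolotarev: (218|343) = +1, matching the cycle-count sign.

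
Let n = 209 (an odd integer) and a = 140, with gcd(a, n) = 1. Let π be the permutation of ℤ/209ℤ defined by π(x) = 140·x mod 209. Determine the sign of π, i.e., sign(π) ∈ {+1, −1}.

-1

Start at x=125: 125 → 153 → 102 → 68 → 115 → 7 → 144 → … (one orbit).
Cycle lengths of π_140 on ℤ/209ℤ: [30, 30, 30, 30, 30, 30, 10, 3, 3, 3, 3, 3, 3, 1]; 14 cycles in total.
209 − 14 = 195 transpositions; sign(π) = (−1)^195 = -1.
(140|209)_J = -1 (Zolotarev's lemma cross-check).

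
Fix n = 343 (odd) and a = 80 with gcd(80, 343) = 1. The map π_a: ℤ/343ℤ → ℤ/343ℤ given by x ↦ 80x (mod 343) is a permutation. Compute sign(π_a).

-1

Start at x=117: 117 → 99 → 31 → 79 → 146 → 18 → 68 → … (one orbit).
Cycle type of π: 42×7 + 6×8 + 1; total 16 cycles.
Σ(ℓ_i−1) = 343−16 = 327; sign = (−1)^327 = -1.
(80|343)_J = -1 (Zolotarev's lemma cross-check).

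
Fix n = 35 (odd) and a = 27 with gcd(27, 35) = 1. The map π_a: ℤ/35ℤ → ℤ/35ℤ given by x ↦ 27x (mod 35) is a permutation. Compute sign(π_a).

Start at x=27: 27 → 29 → 13 → 1 → 27 (one orbit).
Decompose π into cycles: lengths [4, 4, 4, 4, 4, 4, 4, 2, 2, 2, 1] (11 cycles, including the fixed point 0).
With 11 cycles on 35 points, sign = (−1)^{35−11} = +1.
Check: (27/35) = +1 by Zolotarev.

+1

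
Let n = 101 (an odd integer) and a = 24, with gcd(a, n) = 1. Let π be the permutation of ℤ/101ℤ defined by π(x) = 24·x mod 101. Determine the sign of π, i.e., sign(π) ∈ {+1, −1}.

Start at x=79: 79 → 78 → 54 → 84 → 97 → 5 → 19 → … (one orbit).
Cycle type of π: 25×4 + 1; total 5 cycles.
n − c = 101 − 5 = 96; sign = (−1)^96 = +1.

+1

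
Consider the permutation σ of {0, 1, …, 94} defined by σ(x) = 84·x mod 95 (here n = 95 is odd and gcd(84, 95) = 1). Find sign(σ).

Orbit of 84 under x↦84x: [84, 26, 94, 11, 69, 1]… (length divides ord_95(84)).
π_84 has 18 disjoint cycles with lengths [6, 6, 6, 6, 6, 6, 6, 6, 6, 6, 6, 6, 6, 6, 6, 2, 2, 1] on {0,…,94}.
With 18 cycles on 95 points, sign = (−1)^{95−18} = -1.
Check: (84/95) = -1 by Zolotarev.

-1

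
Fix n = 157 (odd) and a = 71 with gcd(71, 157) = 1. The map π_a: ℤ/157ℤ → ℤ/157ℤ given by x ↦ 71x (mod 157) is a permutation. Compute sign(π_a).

+1

Trace 46: π^k(46) = [46, 126, 154, 101, 106, 147, 75] for k=0..6.
π_71 has 5 disjoint cycles with lengths [39, 39, 39, 39, 1] on {0,…,156}.
sign(π) = (−1)^{n − #cycles} = (−1)^{157−5} = (−1)^152 = +1.
Zolotarev: (71|157) = +1, matching the cycle-count sign.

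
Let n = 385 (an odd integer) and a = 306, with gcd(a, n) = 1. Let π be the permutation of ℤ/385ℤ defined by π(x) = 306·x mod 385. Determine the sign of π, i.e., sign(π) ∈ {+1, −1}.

Start at x=71: 71 → 166 → 361 → 356 → 366 → 346 → 1 → … (one orbit).
π_306 has 30 disjoint cycles with lengths [30, 30, 30, 30, 30, 30, 30, 30, 30, 30, 6, 6, 6, 6, 6, 5, 5, 5, 5, 5, 5, 5, 5, 5, 5, 1, 1, 1, 1, 1] on {0,…,384}.
385 − 30 = 355 transpositions; sign(π) = (−1)^355 = -1.
Via Zolotarev, sign(π_{306}) = (306|385) = -1.

-1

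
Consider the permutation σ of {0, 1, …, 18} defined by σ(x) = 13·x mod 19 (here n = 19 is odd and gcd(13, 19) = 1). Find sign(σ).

-1

Start at x=6: 6 → 2 → 7 → 15 → 5 → 8 → 9 → … (one orbit).
2 cycles of lengths [18, 1].
n − c = 19 − 2 = 17; sign = (−1)^17 = -1.
Via Zolotarev, sign(π_{13}) = (13|19) = -1.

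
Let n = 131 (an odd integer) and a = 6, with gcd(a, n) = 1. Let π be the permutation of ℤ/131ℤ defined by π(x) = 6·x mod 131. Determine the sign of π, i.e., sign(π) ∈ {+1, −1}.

-1

Orbit of 53 under x↦6x: [53, 56, 74, 51, 44, 2, 12]… (length divides ord_131(6)).
Cycle lengths of π_6 on ℤ/131ℤ: [130, 1]; 2 cycles in total.
n − c = 131 − 2 = 129; sign = (−1)^129 = -1.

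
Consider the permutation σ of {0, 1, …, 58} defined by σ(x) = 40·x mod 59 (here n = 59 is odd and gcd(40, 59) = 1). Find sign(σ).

Trace 48: π^k(48) = [48, 32, 41, 47, 51, 34, 3] for k=0..6.
Decompose π into cycles: lengths [58, 1] (2 cycles, including the fixed point 0).
59 − 2 = 57 transpositions; sign(π) = (−1)^57 = -1.
Via Zolotarev, sign(π_{40}) = (40|59) = -1.

-1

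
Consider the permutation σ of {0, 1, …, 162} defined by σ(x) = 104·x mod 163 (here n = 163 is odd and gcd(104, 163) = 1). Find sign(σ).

+1

Orbit of 104 under x↦104x: [104, 58, 1]… (length divides ord_163(104)).
Decompose π into cycles: lengths [3, 3, 3, 3, 3, 3, 3, 3, 3, 3, 3, 3, 3, 3, 3, 3, 3, 3, 3, 3, 3, 3, 3, 3, 3, 3, 3, 3, 3, 3, 3, 3, 3, 3, 3, 3, 3, 3, 3, 3, 3, 3, 3, 3, 3, 3, 3, 3, 3, 3, 3, 3, 3, 3, 1] (55 cycles, including the fixed point 0).
Σ(ℓ_i−1) = 163−55 = 108; sign = (−1)^108 = +1.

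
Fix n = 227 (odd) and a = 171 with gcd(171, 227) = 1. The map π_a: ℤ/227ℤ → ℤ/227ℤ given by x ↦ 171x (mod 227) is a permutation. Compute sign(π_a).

Start at x=188: 188 → 141 → 49 → 207 → 212 → 159 → 176 → … (one orbit).
Cycle lengths of π_171 on ℤ/227ℤ: [113, 113, 1]; 3 cycles in total.
With 3 cycles on 227 points, sign = (−1)^{227−3} = +1.
The Jacobi symbol (171|227) = +1 (Zolotarev) agrees.

+1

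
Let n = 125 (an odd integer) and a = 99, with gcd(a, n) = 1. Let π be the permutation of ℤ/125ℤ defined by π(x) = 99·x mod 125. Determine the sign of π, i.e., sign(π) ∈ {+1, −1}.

Trace 99: π^k(99) = [99, 51, 49, 101, 124, 26, 74] for k=0..6.
The orbit structure of x ↦ 99x mod 125: 23 orbits of sizes [10, 10, 10, 10, 10, 10, 10, 10, 10, 10, 2, 2, 2, 2, 2, 2, 2, 2, 2, 2, 2, 2, 1].
23 cycles on 125: each ℓ→(−1)^(ℓ−1), product (−1)^102 = +1.
Check: (99/125) = +1 by Zolotarev.

+1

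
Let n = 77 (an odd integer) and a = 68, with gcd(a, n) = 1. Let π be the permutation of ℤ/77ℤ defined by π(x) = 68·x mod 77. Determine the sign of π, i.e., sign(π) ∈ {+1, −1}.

+1

Orbit of 73 under x↦68x: [73, 36, 61, 67, 13, 37, 52]… (length divides ord_77(68)).
Decompose π into cycles: lengths [30, 30, 10, 6, 1] (5 cycles, including the fixed point 0).
sign(π) = (−1)^{n − #cycles} = (−1)^{77−5} = (−1)^72 = +1.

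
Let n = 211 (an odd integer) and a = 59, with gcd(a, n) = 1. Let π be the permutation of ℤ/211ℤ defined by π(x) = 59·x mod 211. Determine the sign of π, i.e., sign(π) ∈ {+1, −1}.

+1

Start at x=189: 189 → 179 → 11 → 16 → 100 → 203 → 161 → … (one orbit).
Decompose π into cycles: lengths [105, 105, 1] (3 cycles, including the fixed point 0).
With 3 cycles on 211 points, sign = (−1)^{211−3} = +1.
The Jacobi symbol (59|211) = +1 (Zolotarev) agrees.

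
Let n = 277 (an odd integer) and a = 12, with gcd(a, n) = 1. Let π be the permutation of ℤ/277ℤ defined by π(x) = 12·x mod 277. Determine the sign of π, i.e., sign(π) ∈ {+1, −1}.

+1

Start at x=190: 190 → 64 → 214 → 75 → 69 → 274 → 241 → … (one orbit).
π_12 has 3 disjoint cycles with lengths [138, 138, 1] on {0,…,276}.
With 3 cycles on 277 points, sign = (−1)^{277−3} = +1.
(12|277)_J = +1 (Zolotarev's lemma cross-check).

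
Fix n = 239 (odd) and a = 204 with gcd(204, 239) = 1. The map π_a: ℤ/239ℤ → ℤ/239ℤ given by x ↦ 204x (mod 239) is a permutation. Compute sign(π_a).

Start at x=197: 197 → 36 → 174 → 124 → 201 → 135 → 55 → … (one orbit).
The orbit structure of x ↦ 204x mod 239: 3 orbits of sizes [119, 119, 1].
Σ(ℓ_i−1) = 239−3 = 236; sign = (−1)^236 = +1.
Zolotarev: (204|239) = +1, matching the cycle-count sign.

+1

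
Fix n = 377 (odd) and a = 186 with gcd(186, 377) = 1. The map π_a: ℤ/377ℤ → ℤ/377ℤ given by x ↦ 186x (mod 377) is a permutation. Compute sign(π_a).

-1

Orbit of 347 under x↦186x: [347, 75, 1, 186, 289, 220, 204]… (length divides ord_377(186)).
38 cycles of lengths [12, 12, 12, 12, 12, 12, 12, 12, 12, 12, 12, 12, 12, 12, 12, 12, 12, 12, 12, 12, 12, 12, 12, 12, 12, 12, 12, 12, 6, 6, 4, 4, 4, 4, 4, 4, 4, 1].
38 cycles on 377: each ℓ→(−1)^(ℓ−1), product (−1)^339 = -1.
The Jacobi symbol (186|377) = -1 (Zolotarev) agrees.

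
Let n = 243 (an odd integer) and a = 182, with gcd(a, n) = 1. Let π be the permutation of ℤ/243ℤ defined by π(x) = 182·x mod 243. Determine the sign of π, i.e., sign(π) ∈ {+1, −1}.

Start at x=20: 20 → 238 → 62 → 106 → 95 → 37 → 173 → … (one orbit).
Cycle type of π: 162 + 54 + 18 + 6 + 2 + 1; total 6 cycles.
6 cycles on 243: each ℓ→(−1)^(ℓ−1), product (−1)^237 = -1.
Check: (182/243) = -1 by Zolotarev.

-1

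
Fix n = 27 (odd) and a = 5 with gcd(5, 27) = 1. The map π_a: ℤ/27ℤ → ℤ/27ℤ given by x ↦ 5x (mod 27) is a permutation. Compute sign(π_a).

-1

Orbit of 1 under x↦5x: [1, 5, 25, 17, 4, 20, 19]… (length divides ord_27(5)).
Cycle lengths of π_5 on ℤ/27ℤ: [18, 6, 2, 1]; 4 cycles in total.
27 − 4 = 23 transpositions; sign(π) = (−1)^23 = -1.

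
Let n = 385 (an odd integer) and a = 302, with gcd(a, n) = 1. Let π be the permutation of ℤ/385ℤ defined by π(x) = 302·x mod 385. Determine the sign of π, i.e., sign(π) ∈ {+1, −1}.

Trace 169: π^k(169) = [169, 218, 1, 302, 344, 323, 141] for k=0..6.
Decompose π into cycles: lengths [20, 20, 20, 20, 20, 20, 20, 20, 20, 20, 20, 20, 20, 20, 5, 5, 5, 5, 5, 5, 5, 5, 5, 5, 5, 5, 5, 5, 4, 4, 4, 4, 4, 4, 4, 1, 1, 1, 1, 1, 1, 1] (42 cycles, including the fixed point 0).
sign(π) = (−1)^{n − #cycles} = (−1)^{385−42} = (−1)^343 = -1.

-1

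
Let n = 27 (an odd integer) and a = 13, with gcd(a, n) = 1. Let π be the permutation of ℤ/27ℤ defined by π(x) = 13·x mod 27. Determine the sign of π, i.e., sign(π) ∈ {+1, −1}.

Start at x=25: 25 → 1 → 13 → 7 → 10 → 22 → 16 → … (one orbit).
7 cycles of lengths [9, 9, 3, 3, 1, 1, 1].
sign(π) = (−1)^{n − #cycles} = (−1)^{27−7} = (−1)^20 = +1.

+1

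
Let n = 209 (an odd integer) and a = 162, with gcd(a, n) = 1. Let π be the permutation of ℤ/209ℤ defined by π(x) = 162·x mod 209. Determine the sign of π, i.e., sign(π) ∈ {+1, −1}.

Orbit of 205 under x↦162x: [205, 188, 151, 9, 204, 26, 32]… (length divides ord_209(162)).
Decompose π into cycles: lengths [90, 90, 18, 10, 1] (5 cycles, including the fixed point 0).
209 − 5 = 204 transpositions; sign(π) = (−1)^204 = +1.
Zolotarev: (162|209) = +1, matching the cycle-count sign.

+1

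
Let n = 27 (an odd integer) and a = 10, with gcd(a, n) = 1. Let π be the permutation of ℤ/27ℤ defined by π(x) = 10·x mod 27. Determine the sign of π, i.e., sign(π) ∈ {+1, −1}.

Start at x=19: 19 → 1 → 10 → 19 (one orbit).
π_10 has 15 disjoint cycles with lengths [3, 3, 3, 3, 3, 3, 1, 1, 1, 1, 1, 1, 1, 1, 1] on {0,…,26}.
With 15 cycles on 27 points, sign = (−1)^{27−15} = +1.

+1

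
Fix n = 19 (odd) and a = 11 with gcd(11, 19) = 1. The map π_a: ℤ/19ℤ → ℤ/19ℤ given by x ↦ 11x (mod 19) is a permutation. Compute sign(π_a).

Orbit of 1 under x↦11x: [1, 11, 7]… (length divides ord_19(11)).
7 cycles of lengths [3, 3, 3, 3, 3, 3, 1].
sign(π) = (−1)^{n − #cycles} = (−1)^{19−7} = (−1)^12 = +1.

+1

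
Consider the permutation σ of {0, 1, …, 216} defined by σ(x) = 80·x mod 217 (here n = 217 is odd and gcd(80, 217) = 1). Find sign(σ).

Start at x=188: 188 → 67 → 152 → 8 → 206 → 205 → 125 → … (one orbit).
10 cycles of lengths [30, 30, 30, 30, 30, 30, 15, 15, 6, 1].
n − c = 217 − 10 = 207; sign = (−1)^207 = -1.
The Jacobi symbol (80|217) = -1 (Zolotarev) agrees.

-1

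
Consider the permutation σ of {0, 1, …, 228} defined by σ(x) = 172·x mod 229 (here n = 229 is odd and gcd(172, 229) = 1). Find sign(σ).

+1

Orbit of 187 under x↦172x: [187, 104, 26, 121, 202, 165, 213]… (length divides ord_229(172)).
The orbit structure of x ↦ 172x mod 229: 7 orbits of sizes [38, 38, 38, 38, 38, 38, 1].
7 cycles on 229: each ℓ→(−1)^(ℓ−1), product (−1)^222 = +1.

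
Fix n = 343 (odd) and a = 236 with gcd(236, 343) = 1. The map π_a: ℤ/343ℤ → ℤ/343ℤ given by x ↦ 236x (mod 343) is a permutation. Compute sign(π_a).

-1

Trace 71: π^k(71) = [71, 292, 312, 230, 86, 59, 204] for k=0..6.
4 cycles of lengths [294, 42, 6, 1].
With 4 cycles on 343 points, sign = (−1)^{343−4} = -1.
The Jacobi symbol (236|343) = -1 (Zolotarev) agrees.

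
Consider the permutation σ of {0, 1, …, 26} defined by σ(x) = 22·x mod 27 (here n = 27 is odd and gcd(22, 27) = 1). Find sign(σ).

Start at x=1: 1 → 22 → 25 → 10 → 4 → 7 → 19 → … (one orbit).
Decompose π into cycles: lengths [9, 9, 3, 3, 1, 1, 1] (7 cycles, including the fixed point 0).
n − c = 27 − 7 = 20; sign = (−1)^20 = +1.
The Jacobi symbol (22|27) = +1 (Zolotarev) agrees.

+1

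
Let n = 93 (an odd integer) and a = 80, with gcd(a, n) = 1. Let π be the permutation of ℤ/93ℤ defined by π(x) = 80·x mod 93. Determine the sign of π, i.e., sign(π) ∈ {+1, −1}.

Trace 50: π^k(50) = [50, 1, 80, 76, 35, 10, 56] for k=0..6.
Cycle lengths of π_80 on ℤ/93ℤ: [30, 30, 15, 15, 2, 1]; 6 cycles in total.
6 cycles on 93: each ℓ→(−1)^(ℓ−1), product (−1)^87 = -1.
Via Zolotarev, sign(π_{80}) = (80|93) = -1.

-1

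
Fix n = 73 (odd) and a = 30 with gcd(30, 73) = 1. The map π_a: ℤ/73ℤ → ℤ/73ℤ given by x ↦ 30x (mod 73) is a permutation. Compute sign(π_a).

Orbit of 3 under x↦30x: [3, 17, 72, 43, 49, 10, 8]… (length divides ord_73(30)).
π_30 has 4 disjoint cycles with lengths [24, 24, 24, 1] on {0,…,72}.
73 − 4 = 69 transpositions; sign(π) = (−1)^69 = -1.
Zolotarev: (30|73) = -1, matching the cycle-count sign.

-1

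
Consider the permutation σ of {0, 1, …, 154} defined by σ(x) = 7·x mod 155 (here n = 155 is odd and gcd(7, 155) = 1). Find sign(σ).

-1

Start at x=1: 1 → 7 → 49 → 33 → 76 → 67 → 4 → … (one orbit).
Decompose π into cycles: lengths [60, 60, 15, 15, 4, 1] (6 cycles, including the fixed point 0).
n − c = 155 − 6 = 149; sign = (−1)^149 = -1.
(7|155)_J = -1 (Zolotarev's lemma cross-check).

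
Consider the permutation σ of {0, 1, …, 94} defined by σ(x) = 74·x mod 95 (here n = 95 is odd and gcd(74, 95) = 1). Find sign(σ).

Start at x=11: 11 → 54 → 6 → 64 → 81 → 9 → 1 → … (one orbit).
9 cycles of lengths [18, 18, 18, 18, 9, 9, 2, 2, 1].
9 cycles on 95: each ℓ→(−1)^(ℓ−1), product (−1)^86 = +1.
Check: (74/95) = +1 by Zolotarev.

+1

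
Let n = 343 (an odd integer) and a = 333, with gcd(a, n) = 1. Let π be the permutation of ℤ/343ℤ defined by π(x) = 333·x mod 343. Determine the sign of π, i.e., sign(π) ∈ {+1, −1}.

Trace 135: π^k(135) = [135, 22, 123, 142, 295, 137, 2] for k=0..6.
Cycle lengths of π_333 on ℤ/343ℤ: [147, 147, 21, 21, 3, 3, 1]; 7 cycles in total.
n − c = 343 − 7 = 336; sign = (−1)^336 = +1.

+1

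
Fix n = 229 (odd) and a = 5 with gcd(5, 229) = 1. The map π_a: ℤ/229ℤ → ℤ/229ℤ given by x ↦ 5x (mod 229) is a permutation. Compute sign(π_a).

Orbit of 55 under x↦5x: [55, 46, 1, 5, 25, 125, 167]… (length divides ord_229(5)).
3 cycles of lengths [114, 114, 1].
n − c = 229 − 3 = 226; sign = (−1)^226 = +1.

+1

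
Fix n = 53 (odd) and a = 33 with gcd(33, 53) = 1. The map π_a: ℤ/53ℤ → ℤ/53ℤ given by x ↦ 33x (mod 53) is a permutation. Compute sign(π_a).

Start at x=45: 45 → 1 → 33 → 29 → 3 → 46 → 34 → … (one orbit).
Cycle lengths of π_33 on ℤ/53ℤ: [52, 1]; 2 cycles in total.
Σ(ℓ_i−1) = 53−2 = 51; sign = (−1)^51 = -1.

-1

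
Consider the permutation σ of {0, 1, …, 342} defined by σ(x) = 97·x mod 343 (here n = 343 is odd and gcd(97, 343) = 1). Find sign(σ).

Start at x=97: 97 → 148 → 293 → 295 → 146 → 99 → 342 → … (one orbit).
Cycle type of π: 14×21 + 2×24 + 1; total 46 cycles.
n − c = 343 − 46 = 297; sign = (−1)^297 = -1.

-1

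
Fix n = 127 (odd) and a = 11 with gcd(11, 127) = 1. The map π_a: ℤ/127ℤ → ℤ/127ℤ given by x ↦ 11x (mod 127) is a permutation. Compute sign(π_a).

Start at x=115: 115 → 122 → 72 → 30 → 76 → 74 → 52 → … (one orbit).
The orbit structure of x ↦ 11x mod 127: 3 orbits of sizes [63, 63, 1].
n − c = 127 − 3 = 124; sign = (−1)^124 = +1.

+1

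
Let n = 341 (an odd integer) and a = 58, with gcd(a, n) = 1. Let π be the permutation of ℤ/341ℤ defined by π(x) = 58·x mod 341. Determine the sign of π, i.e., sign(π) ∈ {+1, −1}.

-1

Orbit of 70 under x↦58x: [70, 309, 190, 108, 126, 147, 1]… (length divides ord_341(58)).
π_58 has 36 disjoint cycles with lengths [10, 10, 10, 10, 10, 10, 10, 10, 10, 10, 10, 10, 10, 10, 10, 10, 10, 10, 10, 10, 10, 10, 10, 10, 10, 10, 10, 10, 10, 10, 10, 10, 10, 5, 5, 1] on {0,…,340}.
sign(π) = (−1)^{n − #cycles} = (−1)^{341−36} = (−1)^305 = -1.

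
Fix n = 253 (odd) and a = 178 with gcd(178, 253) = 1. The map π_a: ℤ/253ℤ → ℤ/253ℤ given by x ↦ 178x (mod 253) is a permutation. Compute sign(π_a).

+1

Orbit of 83 under x↦178x: [83, 100, 90, 81, 250, 225, 76]… (length divides ord_253(178)).
Decompose π into cycles: lengths [110, 110, 22, 10, 1] (5 cycles, including the fixed point 0).
n − c = 253 − 5 = 248; sign = (−1)^248 = +1.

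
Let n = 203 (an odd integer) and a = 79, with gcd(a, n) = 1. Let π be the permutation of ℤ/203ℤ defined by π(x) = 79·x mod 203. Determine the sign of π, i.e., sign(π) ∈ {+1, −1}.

-1

Trace 184: π^k(184) = [184, 123, 176, 100, 186, 78, 72] for k=0..6.
Decompose π into cycles: lengths [84, 84, 28, 3, 3, 1] (6 cycles, including the fixed point 0).
203 − 6 = 197 transpositions; sign(π) = (−1)^197 = -1.
Check: (79/203) = -1 by Zolotarev.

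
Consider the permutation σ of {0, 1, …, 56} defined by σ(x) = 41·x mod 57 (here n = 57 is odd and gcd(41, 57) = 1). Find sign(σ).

Orbit of 41 under x↦41x: [41, 28, 8, 43, 53, 7, 2]… (length divides ord_57(41)).
The orbit structure of x ↦ 41x mod 57: 5 orbits of sizes [18, 18, 18, 2, 1].
sign(π) = (−1)^{n − #cycles} = (−1)^{57−5} = (−1)^52 = +1.
(41|57)_J = +1 (Zolotarev's lemma cross-check).

+1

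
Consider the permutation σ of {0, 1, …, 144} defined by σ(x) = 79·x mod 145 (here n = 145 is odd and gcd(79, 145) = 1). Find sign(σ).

-1

Start at x=99: 99 → 136 → 14 → 91 → 84 → 111 → 69 → … (one orbit).
8 cycles of lengths [28, 28, 28, 28, 28, 2, 2, 1].
Σ(ℓ_i−1) = 145−8 = 137; sign = (−1)^137 = -1.
Via Zolotarev, sign(π_{79}) = (79|145) = -1.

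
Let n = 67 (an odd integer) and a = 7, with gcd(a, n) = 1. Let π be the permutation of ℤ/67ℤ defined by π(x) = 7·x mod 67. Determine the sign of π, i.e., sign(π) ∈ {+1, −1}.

-1

Trace 60: π^k(60) = [60, 18, 59, 11, 10, 3, 21] for k=0..6.
Decompose π into cycles: lengths [66, 1] (2 cycles, including the fixed point 0).
67 − 2 = 65 transpositions; sign(π) = (−1)^65 = -1.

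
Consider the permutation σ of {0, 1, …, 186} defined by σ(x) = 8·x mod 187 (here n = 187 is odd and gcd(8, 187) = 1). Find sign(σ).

-1

Orbit of 89 under x↦8x: [89, 151, 86, 127, 81, 87, 135]… (length divides ord_187(8)).
The orbit structure of x ↦ 8x mod 187: 8 orbits of sizes [40, 40, 40, 40, 10, 8, 8, 1].
Σ(ℓ_i−1) = 187−8 = 179; sign = (−1)^179 = -1.
The Jacobi symbol (8|187) = -1 (Zolotarev) agrees.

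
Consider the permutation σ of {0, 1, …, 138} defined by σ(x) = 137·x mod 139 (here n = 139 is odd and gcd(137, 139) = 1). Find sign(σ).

Trace 67: π^k(67) = [67, 5, 129, 20, 99, 80, 118] for k=0..6.
Cycle lengths of π_137 on ℤ/139ℤ: [69, 69, 1]; 3 cycles in total.
3 cycles on 139: each ℓ→(−1)^(ℓ−1), product (−1)^136 = +1.

+1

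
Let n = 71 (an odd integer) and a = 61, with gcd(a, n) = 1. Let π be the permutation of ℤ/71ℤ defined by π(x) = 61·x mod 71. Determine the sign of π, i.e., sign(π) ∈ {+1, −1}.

-1

Orbit of 6 under x↦61x: [6, 11, 32, 35, 5, 21, 3]… (length divides ord_71(61)).
2 cycles of lengths [70, 1].
71 − 2 = 69 transpositions; sign(π) = (−1)^69 = -1.
Zolotarev: (61|71) = -1, matching the cycle-count sign.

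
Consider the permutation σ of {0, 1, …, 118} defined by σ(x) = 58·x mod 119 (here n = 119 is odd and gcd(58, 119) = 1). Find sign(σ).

-1

Start at x=57: 57 → 93 → 39 → 1 → 58 → 32 → 71 → … (one orbit).
π_58 has 6 disjoint cycles with lengths [48, 48, 16, 3, 3, 1] on {0,…,118}.
119 − 6 = 113 transpositions; sign(π) = (−1)^113 = -1.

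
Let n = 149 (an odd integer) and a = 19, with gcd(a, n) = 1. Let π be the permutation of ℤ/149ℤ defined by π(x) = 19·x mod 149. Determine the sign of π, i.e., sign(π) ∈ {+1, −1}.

+1

Start at x=6: 6 → 114 → 80 → 30 → 123 → 102 → 1 → … (one orbit).
Cycle lengths of π_19 on ℤ/149ℤ: [37, 37, 37, 37, 1]; 5 cycles in total.
With 5 cycles on 149 points, sign = (−1)^{149−5} = +1.
The Jacobi symbol (19|149) = +1 (Zolotarev) agrees.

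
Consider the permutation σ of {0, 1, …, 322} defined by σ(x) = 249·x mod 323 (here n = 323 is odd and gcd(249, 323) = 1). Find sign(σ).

+1

Trace 279: π^k(279) = [279, 26, 14, 256, 113, 36, 243] for k=0..6.
Cycle type of π: 144×2 + 18 + 16 + 1; total 5 cycles.
With 5 cycles on 323 points, sign = (−1)^{323−5} = +1.
The Jacobi symbol (249|323) = +1 (Zolotarev) agrees.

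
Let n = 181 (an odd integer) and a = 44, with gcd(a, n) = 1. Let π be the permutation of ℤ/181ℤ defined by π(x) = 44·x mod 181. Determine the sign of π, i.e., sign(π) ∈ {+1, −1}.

+1

Start at x=48: 48 → 121 → 75 → 42 → 38 → 43 → 82 → … (one orbit).
5 cycles of lengths [45, 45, 45, 45, 1].
sign(π) = (−1)^{n − #cycles} = (−1)^{181−5} = (−1)^176 = +1.
Zolotarev: (44|181) = +1, matching the cycle-count sign.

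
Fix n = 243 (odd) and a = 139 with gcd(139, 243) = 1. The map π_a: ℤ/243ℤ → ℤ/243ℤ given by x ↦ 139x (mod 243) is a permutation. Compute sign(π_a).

+1

Trace 25: π^k(25) = [25, 73, 184, 61, 217, 31, 178] for k=0..6.
Cycle type of π: 81×2 + 27×2 + 9×2 + 3×2 + 1×3; total 11 cycles.
11 cycles on 243: each ℓ→(−1)^(ℓ−1), product (−1)^232 = +1.
(139|243)_J = +1 (Zolotarev's lemma cross-check).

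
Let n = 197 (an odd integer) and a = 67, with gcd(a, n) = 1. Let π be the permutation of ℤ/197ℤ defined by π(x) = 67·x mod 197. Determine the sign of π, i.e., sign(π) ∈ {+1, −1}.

Start at x=160: 160 → 82 → 175 → 102 → 136 → 50 → 1 → … (one orbit).
Cycle lengths of π_67 on ℤ/197ℤ: [196, 1]; 2 cycles in total.
197 − 2 = 195 transpositions; sign(π) = (−1)^195 = -1.

-1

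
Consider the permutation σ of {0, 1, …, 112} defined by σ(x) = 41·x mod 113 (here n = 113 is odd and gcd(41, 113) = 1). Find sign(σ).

Start at x=11: 11 → 112 → 72 → 14 → 9 → 30 → 100 → … (one orbit).
π_41 has 3 disjoint cycles with lengths [56, 56, 1] on {0,…,112}.
Σ(ℓ_i−1) = 113−3 = 110; sign = (−1)^110 = +1.

+1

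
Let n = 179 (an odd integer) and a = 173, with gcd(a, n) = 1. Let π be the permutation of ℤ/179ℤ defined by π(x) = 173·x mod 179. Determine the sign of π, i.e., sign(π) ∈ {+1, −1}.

+1

Trace 126: π^k(126) = [126, 139, 61, 171, 48, 70, 117] for k=0..6.
Decompose π into cycles: lengths [89, 89, 1] (3 cycles, including the fixed point 0).
sign(π) = (−1)^{n − #cycles} = (−1)^{179−3} = (−1)^176 = +1.
(173|179)_J = +1 (Zolotarev's lemma cross-check).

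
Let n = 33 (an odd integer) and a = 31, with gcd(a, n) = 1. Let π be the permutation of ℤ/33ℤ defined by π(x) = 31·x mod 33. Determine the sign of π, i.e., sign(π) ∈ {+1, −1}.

+1

Trace 1: π^k(1) = [1, 31, 4, 25, 16] for k=0..4.
Cycle lengths of π_31 on ℤ/33ℤ: [5, 5, 5, 5, 5, 5, 1, 1, 1]; 9 cycles in total.
n − c = 33 − 9 = 24; sign = (−1)^24 = +1.
(31|33)_J = +1 (Zolotarev's lemma cross-check).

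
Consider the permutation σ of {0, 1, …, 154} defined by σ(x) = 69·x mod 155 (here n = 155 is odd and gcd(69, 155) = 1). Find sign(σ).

Trace 56: π^k(56) = [56, 144, 16, 19, 71, 94, 131] for k=0..6.
Decompose π into cycles: lengths [30, 30, 30, 30, 15, 15, 2, 2, 1] (9 cycles, including the fixed point 0).
With 9 cycles on 155 points, sign = (−1)^{155−9} = +1.

+1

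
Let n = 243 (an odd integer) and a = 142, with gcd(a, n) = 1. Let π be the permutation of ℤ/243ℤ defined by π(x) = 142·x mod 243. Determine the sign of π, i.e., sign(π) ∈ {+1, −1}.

+1

Trace 157: π^k(157) = [157, 181, 187, 67, 37, 151, 58] for k=0..6.
Decompose π into cycles: lengths [81, 81, 27, 27, 9, 9, 3, 3, 1, 1, 1] (11 cycles, including the fixed point 0).
With 11 cycles on 243 points, sign = (−1)^{243−11} = +1.
Zolotarev: (142|243) = +1, matching the cycle-count sign.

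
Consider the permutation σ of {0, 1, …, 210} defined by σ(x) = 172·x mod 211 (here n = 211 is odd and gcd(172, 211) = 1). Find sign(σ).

+1

Orbit of 172 under x↦172x: [172, 44, 183, 37, 34, 151, 19]… (length divides ord_211(172)).
Cycle type of π: 105×2 + 1; total 3 cycles.
With 3 cycles on 211 points, sign = (−1)^{211−3} = +1.
(172|211)_J = +1 (Zolotarev's lemma cross-check).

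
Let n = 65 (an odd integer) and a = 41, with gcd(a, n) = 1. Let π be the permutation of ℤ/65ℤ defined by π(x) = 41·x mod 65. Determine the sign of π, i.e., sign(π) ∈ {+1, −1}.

Trace 46: π^k(46) = [46, 1, 41, 56, 21, 16, 6] for k=0..6.
The orbit structure of x ↦ 41x mod 65: 10 orbits of sizes [12, 12, 12, 12, 12, 1, 1, 1, 1, 1].
Σ(ℓ_i−1) = 65−10 = 55; sign = (−1)^55 = -1.
Zolotarev: (41|65) = -1, matching the cycle-count sign.

-1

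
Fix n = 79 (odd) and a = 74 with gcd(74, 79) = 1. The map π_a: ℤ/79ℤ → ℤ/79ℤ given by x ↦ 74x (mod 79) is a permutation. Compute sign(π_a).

Start at x=18: 18 → 68 → 55 → 41 → 32 → 77 → 10 → … (one orbit).
π_74 has 2 disjoint cycles with lengths [78, 1] on {0,…,78}.
n − c = 79 − 2 = 77; sign = (−1)^77 = -1.

-1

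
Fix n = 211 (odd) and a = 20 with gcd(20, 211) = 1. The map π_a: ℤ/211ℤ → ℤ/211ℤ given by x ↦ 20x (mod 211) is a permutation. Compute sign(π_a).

Orbit of 188 under x↦20x: [188, 173, 84, 203, 51, 176, 144]… (length divides ord_211(20)).
Cycle lengths of π_20 on ℤ/211ℤ: [105, 105, 1]; 3 cycles in total.
211 − 3 = 208 transpositions; sign(π) = (−1)^208 = +1.

+1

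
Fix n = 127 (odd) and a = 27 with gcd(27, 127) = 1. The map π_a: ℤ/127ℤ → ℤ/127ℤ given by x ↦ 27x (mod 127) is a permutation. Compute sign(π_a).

-1

Trace 87: π^k(87) = [87, 63, 50, 80, 1, 27, 94] for k=0..6.
π_27 has 4 disjoint cycles with lengths [42, 42, 42, 1] on {0,…,126}.
n − c = 127 − 4 = 123; sign = (−1)^123 = -1.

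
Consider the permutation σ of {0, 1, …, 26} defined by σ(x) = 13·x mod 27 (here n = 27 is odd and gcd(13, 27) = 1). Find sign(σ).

Trace 25: π^k(25) = [25, 1, 13, 7, 10, 22, 16] for k=0..6.
Decompose π into cycles: lengths [9, 9, 3, 3, 1, 1, 1] (7 cycles, including the fixed point 0).
With 7 cycles on 27 points, sign = (−1)^{27−7} = +1.
Via Zolotarev, sign(π_{13}) = (13|27) = +1.

+1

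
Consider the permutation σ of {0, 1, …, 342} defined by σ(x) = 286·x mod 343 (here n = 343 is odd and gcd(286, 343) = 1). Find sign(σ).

-1

Trace 260: π^k(260) = [260, 272, 274, 160, 141, 195, 204] for k=0..6.
π_286 has 10 disjoint cycles with lengths [98, 98, 98, 14, 14, 14, 2, 2, 2, 1] on {0,…,342}.
sign(π) = (−1)^{n − #cycles} = (−1)^{343−10} = (−1)^333 = -1.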